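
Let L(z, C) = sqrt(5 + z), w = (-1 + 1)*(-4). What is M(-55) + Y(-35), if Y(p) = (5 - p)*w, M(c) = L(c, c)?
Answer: 5*I*sqrt(2) ≈ 7.0711*I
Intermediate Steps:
w = 0 (w = 0*(-4) = 0)
M(c) = sqrt(5 + c)
Y(p) = 0 (Y(p) = (5 - p)*0 = 0)
M(-55) + Y(-35) = sqrt(5 - 55) + 0 = sqrt(-50) + 0 = 5*I*sqrt(2) + 0 = 5*I*sqrt(2)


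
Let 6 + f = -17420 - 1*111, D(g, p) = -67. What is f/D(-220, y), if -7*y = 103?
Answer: 17537/67 ≈ 261.75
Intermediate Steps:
y = -103/7 (y = -⅐*103 = -103/7 ≈ -14.714)
f = -17537 (f = -6 + (-17420 - 1*111) = -6 + (-17420 - 111) = -6 - 17531 = -17537)
f/D(-220, y) = -17537/(-67) = -17537*(-1/67) = 17537/67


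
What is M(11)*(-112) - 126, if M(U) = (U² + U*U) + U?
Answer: -28462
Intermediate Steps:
M(U) = U + 2*U² (M(U) = (U² + U²) + U = 2*U² + U = U + 2*U²)
M(11)*(-112) - 126 = (11*(1 + 2*11))*(-112) - 126 = (11*(1 + 22))*(-112) - 126 = (11*23)*(-112) - 126 = 253*(-112) - 126 = -28336 - 126 = -28462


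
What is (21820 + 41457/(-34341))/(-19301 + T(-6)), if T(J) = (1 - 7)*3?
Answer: -249759721/221144593 ≈ -1.1294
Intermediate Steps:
T(J) = -18 (T(J) = -6*3 = -18)
(21820 + 41457/(-34341))/(-19301 + T(-6)) = (21820 + 41457/(-34341))/(-19301 - 18) = (21820 + 41457*(-1/34341))/(-19319) = (21820 - 13819/11447)*(-1/19319) = (249759721/11447)*(-1/19319) = -249759721/221144593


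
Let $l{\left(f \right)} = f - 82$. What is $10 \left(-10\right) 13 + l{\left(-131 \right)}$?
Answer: $-1513$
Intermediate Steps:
$l{\left(f \right)} = -82 + f$ ($l{\left(f \right)} = f - 82 = -82 + f$)
$10 \left(-10\right) 13 + l{\left(-131 \right)} = 10 \left(-10\right) 13 - 213 = \left(-100\right) 13 - 213 = -1300 - 213 = -1513$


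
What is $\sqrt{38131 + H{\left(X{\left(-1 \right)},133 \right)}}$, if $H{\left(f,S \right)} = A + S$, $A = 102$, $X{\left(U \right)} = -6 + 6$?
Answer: $\sqrt{38366} \approx 195.87$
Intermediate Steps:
$X{\left(U \right)} = 0$
$H{\left(f,S \right)} = 102 + S$
$\sqrt{38131 + H{\left(X{\left(-1 \right)},133 \right)}} = \sqrt{38131 + \left(102 + 133\right)} = \sqrt{38131 + 235} = \sqrt{38366}$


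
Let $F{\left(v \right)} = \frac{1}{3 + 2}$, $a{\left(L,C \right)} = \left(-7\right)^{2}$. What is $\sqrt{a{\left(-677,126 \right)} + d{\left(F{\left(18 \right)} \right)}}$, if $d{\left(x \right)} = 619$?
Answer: $2 \sqrt{167} \approx 25.846$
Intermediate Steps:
$a{\left(L,C \right)} = 49$
$F{\left(v \right)} = \frac{1}{5}$
$\sqrt{a{\left(-677,126 \right)} + d{\left(F{\left(18 \right)} \right)}} = \sqrt{49 + 619} = \sqrt{668} = 2 \sqrt{167}$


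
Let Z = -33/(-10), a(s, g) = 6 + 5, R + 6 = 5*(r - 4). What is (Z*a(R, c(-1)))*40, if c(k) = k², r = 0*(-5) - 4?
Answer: 1452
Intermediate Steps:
r = -4 (r = 0 - 4 = -4)
R = -46 (R = -6 + 5*(-4 - 4) = -6 + 5*(-8) = -6 - 40 = -46)
a(s, g) = 11
Z = 33/10 (Z = -33*(-⅒) = 33/10 ≈ 3.3000)
(Z*a(R, c(-1)))*40 = ((33/10)*11)*40 = (363/10)*40 = 1452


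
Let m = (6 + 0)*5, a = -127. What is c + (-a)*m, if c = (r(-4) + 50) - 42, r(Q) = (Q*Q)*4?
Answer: 3882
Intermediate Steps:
r(Q) = 4*Q² (r(Q) = Q²*4 = 4*Q²)
m = 30 (m = 6*5 = 30)
c = 72 (c = (4*(-4)² + 50) - 42 = (4*16 + 50) - 42 = (64 + 50) - 42 = 114 - 42 = 72)
c + (-a)*m = 72 - 1*(-127)*30 = 72 + 127*30 = 72 + 3810 = 3882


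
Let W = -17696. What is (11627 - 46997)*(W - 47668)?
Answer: 2311924680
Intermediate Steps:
(11627 - 46997)*(W - 47668) = (11627 - 46997)*(-17696 - 47668) = -35370*(-65364) = 2311924680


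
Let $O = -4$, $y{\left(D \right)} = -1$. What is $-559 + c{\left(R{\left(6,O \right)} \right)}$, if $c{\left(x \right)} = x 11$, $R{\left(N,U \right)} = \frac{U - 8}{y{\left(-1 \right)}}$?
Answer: $-427$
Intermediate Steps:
$R{\left(N,U \right)} = 8 - U$ ($R{\left(N,U \right)} = \frac{U - 8}{-1} = \left(-8 + U\right) \left(-1\right) = 8 - U$)
$c{\left(x \right)} = 11 x$
$-559 + c{\left(R{\left(6,O \right)} \right)} = -559 + 11 \left(8 - -4\right) = -559 + 11 \left(8 + 4\right) = -559 + 11 \cdot 12 = -559 + 132 = -427$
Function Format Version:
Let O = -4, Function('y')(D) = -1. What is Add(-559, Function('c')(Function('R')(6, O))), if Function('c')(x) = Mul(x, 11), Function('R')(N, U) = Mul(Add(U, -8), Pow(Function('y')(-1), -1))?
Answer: -427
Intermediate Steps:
Function('R')(N, U) = Add(8, Mul(-1, U)) (Function('R')(N, U) = Mul(Add(U, -8), Pow(-1, -1)) = Mul(Add(-8, U), -1) = Add(8, Mul(-1, U)))
Function('c')(x) = Mul(11, x)
Add(-559, Function('c')(Function('R')(6, O))) = Add(-559, Mul(11, Add(8, Mul(-1, -4)))) = Add(-559, Mul(11, Add(8, 4))) = Add(-559, Mul(11, 12)) = Add(-559, 132) = -427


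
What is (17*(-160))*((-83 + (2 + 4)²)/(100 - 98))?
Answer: 63920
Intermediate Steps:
(17*(-160))*((-83 + (2 + 4)²)/(100 - 98)) = -2720*(-83 + 6²)/2 = -2720*(-83 + 36)/2 = -(-127840)/2 = -2720*(-47/2) = 63920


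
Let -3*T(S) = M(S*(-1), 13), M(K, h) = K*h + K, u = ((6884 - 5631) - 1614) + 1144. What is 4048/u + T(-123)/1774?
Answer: 3365855/694521 ≈ 4.8463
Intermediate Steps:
u = 783 (u = (1253 - 1614) + 1144 = -361 + 1144 = 783)
M(K, h) = K + K*h
T(S) = 14*S/3 (T(S) = -S*(-1)*(1 + 13)/3 = -(-S)*14/3 = -(-14)*S/3 = 14*S/3)
4048/u + T(-123)/1774 = 4048/783 + ((14/3)*(-123))/1774 = 4048*(1/783) - 574*1/1774 = 4048/783 - 287/887 = 3365855/694521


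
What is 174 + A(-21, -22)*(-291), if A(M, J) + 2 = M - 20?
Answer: 12687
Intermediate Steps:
A(M, J) = -22 + M (A(M, J) = -2 + (M - 20) = -2 + (-20 + M) = -22 + M)
174 + A(-21, -22)*(-291) = 174 + (-22 - 21)*(-291) = 174 - 43*(-291) = 174 + 12513 = 12687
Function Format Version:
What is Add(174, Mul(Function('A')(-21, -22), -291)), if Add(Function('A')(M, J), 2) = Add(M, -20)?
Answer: 12687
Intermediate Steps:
Function('A')(M, J) = Add(-22, M) (Function('A')(M, J) = Add(-2, Add(M, -20)) = Add(-2, Add(-20, M)) = Add(-22, M))
Add(174, Mul(Function('A')(-21, -22), -291)) = Add(174, Mul(Add(-22, -21), -291)) = Add(174, Mul(-43, -291)) = Add(174, 12513) = 12687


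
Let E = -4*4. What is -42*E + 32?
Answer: 704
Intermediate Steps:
E = -16
-42*E + 32 = -42*(-16) + 32 = 672 + 32 = 704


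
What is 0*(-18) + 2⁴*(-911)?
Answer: -14576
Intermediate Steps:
0*(-18) + 2⁴*(-911) = 0 + 16*(-911) = 0 - 14576 = -14576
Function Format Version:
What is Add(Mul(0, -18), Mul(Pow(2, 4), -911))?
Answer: -14576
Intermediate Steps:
Add(Mul(0, -18), Mul(Pow(2, 4), -911)) = Add(0, Mul(16, -911)) = Add(0, -14576) = -14576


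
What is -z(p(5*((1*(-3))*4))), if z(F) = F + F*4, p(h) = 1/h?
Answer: 1/12 ≈ 0.083333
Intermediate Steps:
z(F) = 5*F (z(F) = F + 4*F = 5*F)
-z(p(5*((1*(-3))*4))) = -5/(5*((1*(-3))*4)) = -5/(5*(-3*4)) = -5/(5*(-12)) = -5/(-60) = -5*(-1)/60 = -1*(-1/12) = 1/12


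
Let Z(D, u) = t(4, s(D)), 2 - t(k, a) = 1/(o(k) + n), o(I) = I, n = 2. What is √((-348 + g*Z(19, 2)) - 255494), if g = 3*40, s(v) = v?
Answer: I*√255622 ≈ 505.59*I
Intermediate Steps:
g = 120
t(k, a) = 2 - 1/(2 + k) (t(k, a) = 2 - 1/(k + 2) = 2 - 1/(2 + k))
Z(D, u) = 11/6 (Z(D, u) = (3 + 2*4)/(2 + 4) = (3 + 8)/6 = (⅙)*11 = 11/6)
√((-348 + g*Z(19, 2)) - 255494) = √((-348 + 120*(11/6)) - 255494) = √((-348 + 220) - 255494) = √(-128 - 255494) = √(-255622) = I*√255622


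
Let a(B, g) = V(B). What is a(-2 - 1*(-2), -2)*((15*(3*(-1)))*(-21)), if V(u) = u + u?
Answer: 0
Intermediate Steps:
V(u) = 2*u
a(B, g) = 2*B
a(-2 - 1*(-2), -2)*((15*(3*(-1)))*(-21)) = (2*(-2 - 1*(-2)))*((15*(3*(-1)))*(-21)) = (2*(-2 + 2))*((15*(-3))*(-21)) = (2*0)*(-45*(-21)) = 0*945 = 0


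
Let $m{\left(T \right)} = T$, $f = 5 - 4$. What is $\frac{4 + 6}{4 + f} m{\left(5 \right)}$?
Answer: $10$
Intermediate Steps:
$f = 1$ ($f = 5 - 4 = 1$)
$\frac{4 + 6}{4 + f} m{\left(5 \right)} = \frac{4 + 6}{4 + 1} \cdot 5 = \frac{10}{5} \cdot 5 = 10 \cdot \frac{1}{5} \cdot 5 = 2 \cdot 5 = 10$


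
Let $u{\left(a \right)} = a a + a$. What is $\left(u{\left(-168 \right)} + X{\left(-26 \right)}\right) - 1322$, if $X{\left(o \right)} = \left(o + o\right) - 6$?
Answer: $26676$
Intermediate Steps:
$X{\left(o \right)} = -6 + 2 o$ ($X{\left(o \right)} = 2 o - 6 = -6 + 2 o$)
$u{\left(a \right)} = a + a^{2}$ ($u{\left(a \right)} = a^{2} + a = a + a^{2}$)
$\left(u{\left(-168 \right)} + X{\left(-26 \right)}\right) - 1322 = \left(- 168 \left(1 - 168\right) + \left(-6 + 2 \left(-26\right)\right)\right) - 1322 = \left(\left(-168\right) \left(-167\right) - 58\right) - 1322 = \left(28056 - 58\right) - 1322 = 27998 - 1322 = 26676$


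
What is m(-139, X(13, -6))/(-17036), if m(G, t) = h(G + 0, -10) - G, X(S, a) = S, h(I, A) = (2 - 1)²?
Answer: -35/4259 ≈ -0.0082179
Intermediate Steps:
h(I, A) = 1 (h(I, A) = 1² = 1)
m(G, t) = 1 - G
m(-139, X(13, -6))/(-17036) = (1 - 1*(-139))/(-17036) = (1 + 139)*(-1/17036) = 140*(-1/17036) = -35/4259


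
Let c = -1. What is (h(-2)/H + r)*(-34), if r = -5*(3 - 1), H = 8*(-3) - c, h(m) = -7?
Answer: 7582/23 ≈ 329.65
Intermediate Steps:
H = -23 (H = 8*(-3) - 1*(-1) = -24 + 1 = -23)
r = -10 (r = -5*2 = -10)
(h(-2)/H + r)*(-34) = (-7/(-23) - 10)*(-34) = (-7*(-1/23) - 10)*(-34) = (7/23 - 10)*(-34) = -223/23*(-34) = 7582/23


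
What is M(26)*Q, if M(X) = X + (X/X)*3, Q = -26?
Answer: -754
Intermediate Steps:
M(X) = 3 + X (M(X) = X + 1*3 = X + 3 = 3 + X)
M(26)*Q = (3 + 26)*(-26) = 29*(-26) = -754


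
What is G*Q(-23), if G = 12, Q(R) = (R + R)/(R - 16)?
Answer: 184/13 ≈ 14.154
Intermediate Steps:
Q(R) = 2*R/(-16 + R) (Q(R) = (2*R)/(-16 + R) = 2*R/(-16 + R))
G*Q(-23) = 12*(2*(-23)/(-16 - 23)) = 12*(2*(-23)/(-39)) = 12*(2*(-23)*(-1/39)) = 12*(46/39) = 184/13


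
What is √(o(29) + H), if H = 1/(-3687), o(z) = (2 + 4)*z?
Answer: √2365346919/3687 ≈ 13.191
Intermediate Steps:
o(z) = 6*z
H = -1/3687 ≈ -0.00027122
√(o(29) + H) = √(6*29 - 1/3687) = √(174 - 1/3687) = √(641537/3687) = √2365346919/3687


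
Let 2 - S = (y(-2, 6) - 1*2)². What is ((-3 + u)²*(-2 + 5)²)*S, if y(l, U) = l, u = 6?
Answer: -1134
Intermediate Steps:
S = -14 (S = 2 - (-2 - 1*2)² = 2 - (-2 - 2)² = 2 - 1*(-4)² = 2 - 1*16 = 2 - 16 = -14)
((-3 + u)²*(-2 + 5)²)*S = ((-3 + 6)²*(-2 + 5)²)*(-14) = (3²*3²)*(-14) = (9*9)*(-14) = 81*(-14) = -1134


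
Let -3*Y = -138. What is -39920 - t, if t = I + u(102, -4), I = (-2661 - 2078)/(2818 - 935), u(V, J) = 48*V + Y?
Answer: -12067201/269 ≈ -44860.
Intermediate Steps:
Y = 46 (Y = -⅓*(-138) = 46)
u(V, J) = 46 + 48*V (u(V, J) = 48*V + 46 = 46 + 48*V)
I = -677/269 (I = -4739/1883 = -4739*1/1883 = -677/269 ≈ -2.5167)
t = 1328721/269 (t = -677/269 + (46 + 48*102) = -677/269 + (46 + 4896) = -677/269 + 4942 = 1328721/269 ≈ 4939.5)
-39920 - t = -39920 - 1*1328721/269 = -39920 - 1328721/269 = -12067201/269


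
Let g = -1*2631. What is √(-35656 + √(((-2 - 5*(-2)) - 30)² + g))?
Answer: √(-35656 + I*√2147) ≈ 0.123 + 188.83*I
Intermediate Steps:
g = -2631
√(-35656 + √(((-2 - 5*(-2)) - 30)² + g)) = √(-35656 + √(((-2 - 5*(-2)) - 30)² - 2631)) = √(-35656 + √(((-2 + 10) - 30)² - 2631)) = √(-35656 + √((8 - 30)² - 2631)) = √(-35656 + √((-22)² - 2631)) = √(-35656 + √(484 - 2631)) = √(-35656 + √(-2147)) = √(-35656 + I*√2147)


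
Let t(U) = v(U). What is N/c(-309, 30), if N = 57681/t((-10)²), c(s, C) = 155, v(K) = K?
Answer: 57681/15500 ≈ 3.7214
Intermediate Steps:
t(U) = U
N = 57681/100 (N = 57681/((-10)²) = 57681/100 ≈ 576.81)
N/c(-309, 30) = (57681/100)/155 = (57681/100)*(1/155) = 57681/15500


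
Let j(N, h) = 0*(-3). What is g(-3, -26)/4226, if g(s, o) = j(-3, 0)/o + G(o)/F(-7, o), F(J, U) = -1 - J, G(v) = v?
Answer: -13/12678 ≈ -0.0010254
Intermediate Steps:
j(N, h) = 0
g(s, o) = o/6 (g(s, o) = 0/o + o/(-1 - 1*(-7)) = 0 + o/(-1 + 7) = 0 + o/6 = o/6)
g(-3, -26)/4226 = ((⅙)*(-26))/4226 = -13/3*1/4226 = -13/12678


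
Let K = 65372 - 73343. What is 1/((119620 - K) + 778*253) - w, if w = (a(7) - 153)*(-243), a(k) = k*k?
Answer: -8198868599/324425 ≈ -25272.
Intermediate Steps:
a(k) = k²
K = -7971
w = 25272 (w = (7² - 153)*(-243) = (49 - 153)*(-243) = -104*(-243) = 25272)
1/((119620 - K) + 778*253) - w = 1/((119620 - 1*(-7971)) + 778*253) - 1*25272 = 1/((119620 + 7971) + 196834) - 25272 = 1/(127591 + 196834) - 25272 = 1/324425 - 25272 = -8198868599/324425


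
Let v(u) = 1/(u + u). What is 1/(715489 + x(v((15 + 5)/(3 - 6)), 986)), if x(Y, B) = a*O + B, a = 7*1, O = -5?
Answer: 1/716440 ≈ 1.3958e-6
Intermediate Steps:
v(u) = 1/(2*u)
a = 7
x(Y, B) = -35 + B (x(Y, B) = 7*(-5) + B = -35 + B)
1/(715489 + x(v((15 + 5)/(3 - 6)), 986)) = 1/(715489 + (-35 + 986)) = 1/(715489 + 951) = 1/716440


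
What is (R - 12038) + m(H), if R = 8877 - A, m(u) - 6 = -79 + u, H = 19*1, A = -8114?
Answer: 4899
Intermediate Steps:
H = 19
m(u) = -73 + u (m(u) = 6 + (-79 + u) = -73 + u)
R = 16991 (R = 8877 - 1*(-8114) = 8877 + 8114 = 16991)
(R - 12038) + m(H) = (16991 - 12038) + (-73 + 19) = 4953 - 54 = 4899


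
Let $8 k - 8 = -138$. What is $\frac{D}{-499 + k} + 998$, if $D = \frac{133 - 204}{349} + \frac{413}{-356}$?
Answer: $\frac{21296285657}{21338907} \approx 998.0$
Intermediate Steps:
$k = - \frac{65}{4}$ ($k = 1 + \frac{1}{8} \left(-138\right) = 1 - \frac{69}{4} = - \frac{65}{4} \approx -16.25$)
$D = - \frac{169413}{124244}$ ($D = \left(-71\right) \frac{1}{349} + 413 \left(- \frac{1}{356}\right) = - \frac{71}{349} - \frac{413}{356} = - \frac{169413}{124244} \approx -1.3636$)
$\frac{D}{-499 + k} + 998 = \frac{1}{-499 - \frac{65}{4}} \left(- \frac{169413}{124244}\right) + 998 = \frac{1}{- \frac{2061}{4}} \left(- \frac{169413}{124244}\right) + 998 = \left(- \frac{4}{2061}\right) \left(- \frac{169413}{124244}\right) + 998 = \frac{56471}{21338907} + 998 = \frac{21296285657}{21338907}$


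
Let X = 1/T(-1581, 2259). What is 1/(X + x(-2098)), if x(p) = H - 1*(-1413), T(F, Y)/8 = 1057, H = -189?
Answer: 8456/10350145 ≈ 0.00081699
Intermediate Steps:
T(F, Y) = 8456 (T(F, Y) = 8*1057 = 8456)
x(p) = 1224 (x(p) = -189 - 1*(-1413) = -189 + 1413 = 1224)
X = 1/8456 ≈ 0.00011826
1/(X + x(-2098)) = 1/(1/8456 + 1224) = 1/(10350145/8456) = 8456/10350145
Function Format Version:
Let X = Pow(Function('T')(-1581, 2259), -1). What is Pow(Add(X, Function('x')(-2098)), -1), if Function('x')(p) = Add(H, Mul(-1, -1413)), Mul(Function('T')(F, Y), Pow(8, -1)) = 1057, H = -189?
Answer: Rational(8456, 10350145) ≈ 0.00081699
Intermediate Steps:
Function('T')(F, Y) = 8456 (Function('T')(F, Y) = Mul(8, 1057) = 8456)
Function('x')(p) = 1224 (Function('x')(p) = Add(-189, Mul(-1, -1413)) = Add(-189, 1413) = 1224)
X = Rational(1, 8456) (X = Pow(8456, -1) = Rational(1, 8456) ≈ 0.00011826)
Pow(Add(X, Function('x')(-2098)), -1) = Pow(Add(Rational(1, 8456), 1224), -1) = Pow(Rational(10350145, 8456), -1) = Rational(8456, 10350145)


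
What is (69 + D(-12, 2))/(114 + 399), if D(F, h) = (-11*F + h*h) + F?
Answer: 193/513 ≈ 0.37622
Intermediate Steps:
D(F, h) = h**2 - 10*F (D(F, h) = (-11*F + h**2) + F = (h**2 - 11*F) + F = h**2 - 10*F)
(69 + D(-12, 2))/(114 + 399) = (69 + (2**2 - 10*(-12)))/(114 + 399) = (69 + (4 + 120))/513 = (69 + 124)*(1/513) = 193*(1/513) = 193/513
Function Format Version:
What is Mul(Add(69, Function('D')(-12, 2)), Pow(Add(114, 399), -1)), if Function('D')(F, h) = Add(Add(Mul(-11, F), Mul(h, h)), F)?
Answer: Rational(193, 513) ≈ 0.37622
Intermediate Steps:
Function('D')(F, h) = Add(Pow(h, 2), Mul(-10, F)) (Function('D')(F, h) = Add(Add(Mul(-11, F), Pow(h, 2)), F) = Add(Add(Pow(h, 2), Mul(-11, F)), F) = Add(Pow(h, 2), Mul(-10, F)))
Mul(Add(69, Function('D')(-12, 2)), Pow(Add(114, 399), -1)) = Mul(Add(69, Add(Pow(2, 2), Mul(-10, -12))), Pow(Add(114, 399), -1)) = Mul(Add(69, Add(4, 120)), Pow(513, -1)) = Mul(Add(69, 124), Rational(1, 513)) = Mul(193, Rational(1, 513)) = Rational(193, 513)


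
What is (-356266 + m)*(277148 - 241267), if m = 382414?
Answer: 938216388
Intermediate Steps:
(-356266 + m)*(277148 - 241267) = (-356266 + 382414)*(277148 - 241267) = 26148*35881 = 938216388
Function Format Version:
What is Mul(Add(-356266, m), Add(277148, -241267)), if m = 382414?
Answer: 938216388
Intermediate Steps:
Mul(Add(-356266, m), Add(277148, -241267)) = Mul(Add(-356266, 382414), Add(277148, -241267)) = Mul(26148, 35881) = 938216388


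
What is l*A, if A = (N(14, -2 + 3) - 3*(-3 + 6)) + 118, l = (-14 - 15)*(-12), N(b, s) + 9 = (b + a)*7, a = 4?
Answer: 78648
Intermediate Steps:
N(b, s) = 19 + 7*b (N(b, s) = -9 + (b + 4)*7 = -9 + (4 + b)*7 = -9 + (28 + 7*b) = 19 + 7*b)
l = 348 (l = -29*(-12) = 348)
A = 226 (A = ((19 + 7*14) - 3*(-3 + 6)) + 118 = ((19 + 98) - 3*3) + 118 = (117 - 9) + 118 = 108 + 118 = 226)
l*A = 348*226 = 78648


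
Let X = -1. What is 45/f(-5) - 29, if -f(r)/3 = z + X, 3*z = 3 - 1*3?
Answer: -14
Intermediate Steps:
z = 0 (z = (3 - 1*3)/3 = (3 - 3)/3 = (1/3)*0 = 0)
f(r) = 3 (f(r) = -3*(0 - 1) = -3*(-1) = 3)
45/f(-5) - 29 = 45/3 - 29 = 45*(1/3) - 29 = 15 - 29 = -14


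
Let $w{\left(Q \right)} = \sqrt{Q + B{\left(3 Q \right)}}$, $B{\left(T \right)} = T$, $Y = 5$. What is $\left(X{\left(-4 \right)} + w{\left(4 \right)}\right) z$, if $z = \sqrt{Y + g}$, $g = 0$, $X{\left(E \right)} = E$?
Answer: $0$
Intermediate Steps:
$w{\left(Q \right)} = 2 \sqrt{Q}$ ($w{\left(Q \right)} = \sqrt{Q + 3 Q} = \sqrt{4 Q} = 2 \sqrt{Q}$)
$z = \sqrt{5}$ ($z = \sqrt{5 + 0} = \sqrt{5} \approx 2.2361$)
$\left(X{\left(-4 \right)} + w{\left(4 \right)}\right) z = \left(-4 + 2 \sqrt{4}\right) \sqrt{5} = \left(-4 + 2 \cdot 2\right) \sqrt{5} = \left(-4 + 4\right) \sqrt{5} = 0 \sqrt{5} = 0$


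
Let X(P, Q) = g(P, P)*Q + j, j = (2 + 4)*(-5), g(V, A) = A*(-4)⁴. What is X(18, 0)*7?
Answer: -210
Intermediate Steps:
g(V, A) = 256*A (g(V, A) = A*256 = 256*A)
j = -30 (j = 6*(-5) = -30)
X(P, Q) = -30 + 256*P*Q (X(P, Q) = (256*P)*Q - 30 = 256*P*Q - 30 = -30 + 256*P*Q)
X(18, 0)*7 = (-30 + 256*18*0)*7 = (-30 + 0)*7 = -30*7 = -210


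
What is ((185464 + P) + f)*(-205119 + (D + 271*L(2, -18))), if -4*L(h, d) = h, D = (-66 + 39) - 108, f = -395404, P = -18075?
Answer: 93663773685/2 ≈ 4.6832e+10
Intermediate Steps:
D = -135 (D = -27 - 108 = -135)
L(h, d) = -h/4
((185464 + P) + f)*(-205119 + (D + 271*L(2, -18))) = ((185464 - 18075) - 395404)*(-205119 + (-135 + 271*(-¼*2))) = (167389 - 395404)*(-205119 + (-135 + 271*(-½))) = -228015*(-205119 + (-135 - 271/2)) = -228015*(-205119 - 541/2) = -228015*(-410779/2) = 93663773685/2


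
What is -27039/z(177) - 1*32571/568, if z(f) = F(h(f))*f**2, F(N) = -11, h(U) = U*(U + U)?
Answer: -3736409099/65247864 ≈ -57.265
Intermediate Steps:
h(U) = 2*U**2 (h(U) = U*(2*U) = 2*U**2)
z(f) = -11*f**2
-27039/z(177) - 1*32571/568 = -27039/((-11*177**2)) - 1*32571/568 = -27039/((-11*31329)) - 32571*1/568 = -27039/(-344619) - 32571/568 = -27039*(-1/344619) - 32571/568 = 9013/114873 - 32571/568 = -3736409099/65247864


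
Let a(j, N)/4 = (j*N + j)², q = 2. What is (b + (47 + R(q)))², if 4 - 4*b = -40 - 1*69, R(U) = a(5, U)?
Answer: 15217801/16 ≈ 9.5111e+5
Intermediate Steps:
a(j, N) = 4*(j + N*j)² (a(j, N) = 4*(j*N + j)² = 4*(N*j + j)² = 4*(j + N*j)²)
R(U) = 100*(1 + U)² (R(U) = 4*5²*(1 + U)² = 4*25*(1 + U)² = 100*(1 + U)²)
b = 113/4 (b = 1 - (-40 - 1*69)/4 = 1 - (-40 - 69)/4 = 1 - ¼*(-109) = 1 + 109/4 = 113/4 ≈ 28.250)
(b + (47 + R(q)))² = (113/4 + (47 + 100*(1 + 2)²))² = (113/4 + (47 + 100*3²))² = (113/4 + (47 + 100*9))² = (113/4 + (47 + 900))² = (113/4 + 947)² = (3901/4)² = 15217801/16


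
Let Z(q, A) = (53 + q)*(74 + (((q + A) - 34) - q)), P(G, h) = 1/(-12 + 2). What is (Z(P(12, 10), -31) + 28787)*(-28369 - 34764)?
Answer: -18474672923/10 ≈ -1.8475e+9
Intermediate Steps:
P(G, h) = -1/10 (P(G, h) = 1/(-10) = -1/10)
Z(q, A) = (40 + A)*(53 + q) (Z(q, A) = (53 + q)*(74 + (((A + q) - 34) - q)) = (53 + q)*(74 + ((-34 + A + q) - q)) = (53 + q)*(74 + (-34 + A)) = (53 + q)*(40 + A) = (40 + A)*(53 + q))
(Z(P(12, 10), -31) + 28787)*(-28369 - 34764) = ((2120 + 40*(-1/10) + 53*(-31) - 31*(-1/10)) + 28787)*(-28369 - 34764) = ((2120 - 4 - 1643 + 31/10) + 28787)*(-63133) = (4761/10 + 28787)*(-63133) = (292631/10)*(-63133) = -18474672923/10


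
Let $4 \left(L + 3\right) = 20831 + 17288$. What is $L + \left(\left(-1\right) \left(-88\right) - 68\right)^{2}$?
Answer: $\frac{39707}{4} \approx 9926.8$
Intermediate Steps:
$L = \frac{38107}{4}$ ($L = -3 + \frac{20831 + 17288}{4} = -3 + \frac{1}{4} \cdot 38119 = -3 + \frac{38119}{4} = \frac{38107}{4} \approx 9526.8$)
$L + \left(\left(-1\right) \left(-88\right) - 68\right)^{2} = \frac{38107}{4} + \left(\left(-1\right) \left(-88\right) - 68\right)^{2} = \frac{38107}{4} + \left(88 - 68\right)^{2} = \frac{38107}{4} + 20^{2} = \frac{38107}{4} + 400 = \frac{39707}{4}$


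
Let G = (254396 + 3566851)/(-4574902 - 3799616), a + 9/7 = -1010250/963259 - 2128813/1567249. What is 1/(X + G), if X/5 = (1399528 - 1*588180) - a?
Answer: 9833235215035991374/39891055700718212470061369 ≈ 2.4650e-7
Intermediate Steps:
a = -39024381427138/10567666931437 (a = -9/7 + (-1010250/963259 - 2128813/1567249) = -9/7 - 3633911583817/1509666704491 = -39024381427138/10567666931437 ≈ -3.6928)
G = -424583/930502 (G = 3821247/(-8374518) = 3821247*(-1/8374518) = -424583/930502 ≈ -0.45629)
X = 42870472269344871070/10567666931437 (X = 5*((1399528 - 1*588180) - 1*(-39024381427138/10567666931437)) = 5*((1399528 - 588180) + 39024381427138/10567666931437) = 5*(811348 + 39024381427138/10567666931437) = 5*(8574094453868974214/10567666931437) = 42870472269344871070/10567666931437 ≈ 4.0568e+6)
1/(X + G) = 1/(42870472269344871070/10567666931437 - 424583/930502) = 1/(39891055700718212470061369/9833235215035991374) = 9833235215035991374/39891055700718212470061369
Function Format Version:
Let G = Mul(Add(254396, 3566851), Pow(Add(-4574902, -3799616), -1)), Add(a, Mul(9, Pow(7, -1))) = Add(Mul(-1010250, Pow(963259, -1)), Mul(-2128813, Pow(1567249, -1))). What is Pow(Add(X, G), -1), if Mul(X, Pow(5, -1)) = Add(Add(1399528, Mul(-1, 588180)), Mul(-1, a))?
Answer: Rational(9833235215035991374, 39891055700718212470061369) ≈ 2.4650e-7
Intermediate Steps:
a = Rational(-39024381427138, 10567666931437) (a = Add(Rational(-9, 7), Add(Mul(-1010250, Pow(963259, -1)), Mul(-2128813, Pow(1567249, -1)))) = Add(Rational(-9, 7), Add(Mul(-1010250, Rational(1, 963259)), Mul(-2128813, Rational(1, 1567249)))) = Add(Rational(-9, 7), Add(Rational(-1010250, 963259), Rational(-2128813, 1567249))) = Add(Rational(-9, 7), Rational(-3633911583817, 1509666704491)) = Rational(-39024381427138, 10567666931437) ≈ -3.6928)
G = Rational(-424583, 930502) (G = Mul(3821247, Pow(-8374518, -1)) = Mul(3821247, Rational(-1, 8374518)) = Rational(-424583, 930502) ≈ -0.45629)
X = Rational(42870472269344871070, 10567666931437) (X = Mul(5, Add(Add(1399528, Mul(-1, 588180)), Mul(-1, Rational(-39024381427138, 10567666931437)))) = Mul(5, Add(Add(1399528, -588180), Rational(39024381427138, 10567666931437))) = Mul(5, Add(811348, Rational(39024381427138, 10567666931437))) = Mul(5, Rational(8574094453868974214, 10567666931437)) = Rational(42870472269344871070, 10567666931437) ≈ 4.0568e+6)
Pow(Add(X, G), -1) = Pow(Add(Rational(42870472269344871070, 10567666931437), Rational(-424583, 930502)), -1) = Pow(Rational(39891055700718212470061369, 9833235215035991374), -1) = Rational(9833235215035991374, 39891055700718212470061369)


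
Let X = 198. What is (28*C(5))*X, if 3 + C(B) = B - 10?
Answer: -44352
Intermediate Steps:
C(B) = -13 + B (C(B) = -3 + (B - 10) = -3 + (-10 + B) = -13 + B)
(28*C(5))*X = (28*(-13 + 5))*198 = (28*(-8))*198 = -224*198 = -44352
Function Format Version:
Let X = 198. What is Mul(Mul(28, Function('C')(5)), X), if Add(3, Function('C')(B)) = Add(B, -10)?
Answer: -44352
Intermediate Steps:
Function('C')(B) = Add(-13, B) (Function('C')(B) = Add(-3, Add(B, -10)) = Add(-3, Add(-10, B)) = Add(-13, B))
Mul(Mul(28, Function('C')(5)), X) = Mul(Mul(28, Add(-13, 5)), 198) = Mul(Mul(28, -8), 198) = Mul(-224, 198) = -44352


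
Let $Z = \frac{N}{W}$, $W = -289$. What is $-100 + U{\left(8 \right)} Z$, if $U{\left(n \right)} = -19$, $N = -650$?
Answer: $- \frac{41250}{289} \approx -142.73$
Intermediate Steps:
$Z = \frac{650}{289}$ ($Z = - \frac{650}{-289} = \left(-650\right) \left(- \frac{1}{289}\right) = \frac{650}{289} \approx 2.2491$)
$-100 + U{\left(8 \right)} Z = -100 - \frac{12350}{289} = - \frac{41250}{289}$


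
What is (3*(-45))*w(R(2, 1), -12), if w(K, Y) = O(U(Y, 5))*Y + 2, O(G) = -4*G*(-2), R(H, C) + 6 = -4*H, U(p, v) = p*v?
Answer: -777870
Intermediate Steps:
R(H, C) = -6 - 4*H
O(G) = 8*G
w(K, Y) = 2 + 40*Y² (w(K, Y) = (8*(Y*5))*Y + 2 = (8*(5*Y))*Y + 2 = (40*Y)*Y + 2 = 40*Y² + 2 = 2 + 40*Y²)
(3*(-45))*w(R(2, 1), -12) = (3*(-45))*(2 + 40*(-12)²) = -135*(2 + 40*144) = -135*(2 + 5760) = -135*5762 = -777870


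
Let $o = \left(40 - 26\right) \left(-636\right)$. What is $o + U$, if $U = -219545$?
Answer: $-228449$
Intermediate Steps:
$o = -8904$ ($o = 14 \left(-636\right) = -8904$)
$o + U = -8904 - 219545 = -228449$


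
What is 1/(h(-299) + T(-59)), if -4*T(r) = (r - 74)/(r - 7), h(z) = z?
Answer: -264/79069 ≈ -0.0033389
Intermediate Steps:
T(r) = -(-74 + r)/(4*(-7 + r)) (T(r) = -(r - 74)/(4*(r - 7)) = -(-74 + r)/(4*(-7 + r)))
1/(h(-299) + T(-59)) = 1/(-299 + (74 - 1*(-59))/(4*(-7 - 59))) = 1/(-299 + (¼)*(74 + 59)/(-66)) = 1/(-299 + (¼)*(-1/66)*133) = 1/(-299 - 133/264) = 1/(-79069/264) = -264/79069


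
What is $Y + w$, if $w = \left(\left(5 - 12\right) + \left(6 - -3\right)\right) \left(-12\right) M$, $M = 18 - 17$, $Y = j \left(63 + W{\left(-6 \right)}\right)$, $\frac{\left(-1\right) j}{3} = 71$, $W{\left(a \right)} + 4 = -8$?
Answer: $-10887$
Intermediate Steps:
$W{\left(a \right)} = -12$ ($W{\left(a \right)} = -4 - 8 = -12$)
$j = -213$ ($j = \left(-3\right) 71 = -213$)
$Y = -10863$ ($Y = - 213 \left(63 - 12\right) = \left(-213\right) 51 = -10863$)
$M = 1$
$w = -24$ ($w = \left(\left(5 - 12\right) + \left(6 - -3\right)\right) \left(-12\right) 1 = \left(-7 + \left(6 + 3\right)\right) \left(-12\right) 1 = \left(-7 + 9\right) \left(-12\right) 1 = 2 \left(-12\right) 1 = \left(-24\right) 1 = -24$)
$Y + w = -10863 - 24 = -10887$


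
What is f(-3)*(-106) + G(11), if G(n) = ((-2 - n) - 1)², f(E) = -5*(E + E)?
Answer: -2984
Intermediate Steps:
f(E) = -10*E
G(n) = (-3 - n)²
f(-3)*(-106) + G(11) = -10*(-3)*(-106) + (3 + 11)² = 30*(-106) + 14² = -3180 + 196 = -2984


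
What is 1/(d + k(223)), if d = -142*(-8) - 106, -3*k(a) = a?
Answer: 3/2867 ≈ 0.0010464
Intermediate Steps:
k(a) = -a/3
d = 1030 (d = 1136 - 106 = 1030)
1/(d + k(223)) = 1/(1030 - ⅓*223) = 1/(1030 - 223/3) = 1/(2867/3) = 3/2867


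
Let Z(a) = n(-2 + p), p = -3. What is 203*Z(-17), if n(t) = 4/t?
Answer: -812/5 ≈ -162.40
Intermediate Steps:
Z(a) = -⅘ (Z(a) = 4/(-2 - 3) = 4/(-5) = 4*(-⅕) = -⅘)
203*Z(-17) = 203*(-⅘) = -812/5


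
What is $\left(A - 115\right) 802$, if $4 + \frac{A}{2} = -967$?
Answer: $-1649714$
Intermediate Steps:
$A = -1942$ ($A = -8 + 2 \left(-967\right) = -8 - 1934 = -1942$)
$\left(A - 115\right) 802 = \left(-1942 - 115\right) 802 = \left(-2057\right) 802 = -1649714$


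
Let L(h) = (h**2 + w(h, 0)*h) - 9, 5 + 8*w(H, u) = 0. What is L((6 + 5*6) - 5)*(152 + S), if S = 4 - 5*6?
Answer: 470043/4 ≈ 1.1751e+5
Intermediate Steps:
w(H, u) = -5/8 (w(H, u) = -5/8 + (1/8)*0 = -5/8 + 0 = -5/8)
S = -26 (S = 4 - 30 = -26)
L(h) = -9 + h**2 - 5*h/8 (L(h) = (h**2 - 5*h/8) - 9 = -9 + h**2 - 5*h/8)
L((6 + 5*6) - 5)*(152 + S) = (-9 + ((6 + 5*6) - 5)**2 - 5*((6 + 5*6) - 5)/8)*(152 - 26) = (-9 + ((6 + 30) - 5)**2 - 5*((6 + 30) - 5)/8)*126 = (-9 + (36 - 5)**2 - 5*(36 - 5)/8)*126 = (-9 + 31**2 - 5/8*31)*126 = (-9 + 961 - 155/8)*126 = (7461/8)*126 = 470043/4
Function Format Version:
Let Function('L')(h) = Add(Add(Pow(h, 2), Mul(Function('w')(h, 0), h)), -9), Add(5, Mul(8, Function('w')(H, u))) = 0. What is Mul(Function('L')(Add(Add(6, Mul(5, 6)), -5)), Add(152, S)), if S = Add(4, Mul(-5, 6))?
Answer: Rational(470043, 4) ≈ 1.1751e+5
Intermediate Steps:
Function('w')(H, u) = Rational(-5, 8) (Function('w')(H, u) = Add(Rational(-5, 8), Mul(Rational(1, 8), 0)) = Add(Rational(-5, 8), 0) = Rational(-5, 8))
S = -26 (S = Add(4, -30) = -26)
Function('L')(h) = Add(-9, Pow(h, 2), Mul(Rational(-5, 8), h)) (Function('L')(h) = Add(Add(Pow(h, 2), Mul(Rational(-5, 8), h)), -9) = Add(-9, Pow(h, 2), Mul(Rational(-5, 8), h)))
Mul(Function('L')(Add(Add(6, Mul(5, 6)), -5)), Add(152, S)) = Mul(Add(-9, Pow(Add(Add(6, Mul(5, 6)), -5), 2), Mul(Rational(-5, 8), Add(Add(6, Mul(5, 6)), -5))), Add(152, -26)) = Mul(Add(-9, Pow(Add(Add(6, 30), -5), 2), Mul(Rational(-5, 8), Add(Add(6, 30), -5))), 126) = Mul(Add(-9, Pow(Add(36, -5), 2), Mul(Rational(-5, 8), Add(36, -5))), 126) = Mul(Add(-9, Pow(31, 2), Mul(Rational(-5, 8), 31)), 126) = Mul(Add(-9, 961, Rational(-155, 8)), 126) = Mul(Rational(7461, 8), 126) = Rational(470043, 4)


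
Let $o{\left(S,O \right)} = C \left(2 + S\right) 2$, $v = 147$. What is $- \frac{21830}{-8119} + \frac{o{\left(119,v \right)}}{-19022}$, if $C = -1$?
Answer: $\frac{208607529}{77219809} \approx 2.7015$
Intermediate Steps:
$o{\left(S,O \right)} = -4 - 2 S$ ($o{\left(S,O \right)} = - (2 + S) 2 = \left(-2 - S\right) 2 = -4 - 2 S$)
$- \frac{21830}{-8119} + \frac{o{\left(119,v \right)}}{-19022} = - \frac{21830}{-8119} + \frac{-4 - 238}{-19022} = \left(-21830\right) \left(- \frac{1}{8119}\right) + \left(-4 - 238\right) \left(- \frac{1}{19022}\right) = \frac{21830}{8119} - - \frac{121}{9511} = \frac{21830}{8119} + \frac{121}{9511} = \frac{208607529}{77219809}$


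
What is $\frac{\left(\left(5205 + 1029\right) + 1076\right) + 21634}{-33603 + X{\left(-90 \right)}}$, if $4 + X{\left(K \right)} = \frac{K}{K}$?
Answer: $- \frac{1608}{1867} \approx -0.86127$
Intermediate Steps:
$X{\left(K \right)} = -3$ ($X{\left(K \right)} = -4 + \frac{K}{K} = -4 + 1 = -3$)
$\frac{\left(\left(5205 + 1029\right) + 1076\right) + 21634}{-33603 + X{\left(-90 \right)}} = \frac{\left(\left(5205 + 1029\right) + 1076\right) + 21634}{-33603 - 3} = \frac{\left(6234 + 1076\right) + 21634}{-33606} = \left(7310 + 21634\right) \left(- \frac{1}{33606}\right) = 28944 \left(- \frac{1}{33606}\right) = - \frac{1608}{1867}$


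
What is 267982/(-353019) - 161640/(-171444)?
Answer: 926507096/5043582453 ≈ 0.18370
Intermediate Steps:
267982/(-353019) - 161640/(-171444) = 267982*(-1/353019) - 161640*(-1/171444) = -267982/353019 + 13470/14287 = 926507096/5043582453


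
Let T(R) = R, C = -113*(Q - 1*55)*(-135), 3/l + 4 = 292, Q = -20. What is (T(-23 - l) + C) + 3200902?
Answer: 197448383/96 ≈ 2.0568e+6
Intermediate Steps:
l = 1/96 (l = 3/(-4 + 292) = 3/288 = 3*(1/288) = 1/96 ≈ 0.010417)
C = -1144125 (C = -113*(-20 - 1*55)*(-135) = -113*(-20 - 55)*(-135) = -113*(-75)*(-135) = 8475*(-135) = -1144125)
(T(-23 - l) + C) + 3200902 = ((-23 - 1*1/96) - 1144125) + 3200902 = ((-23 - 1/96) - 1144125) + 3200902 = (-2209/96 - 1144125) + 3200902 = -109838209/96 + 3200902 = 197448383/96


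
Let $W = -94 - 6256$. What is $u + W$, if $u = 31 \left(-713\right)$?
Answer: $-28453$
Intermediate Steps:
$u = -22103$
$W = -6350$ ($W = -94 - 6256 = -6350$)
$u + W = -22103 - 6350 = -28453$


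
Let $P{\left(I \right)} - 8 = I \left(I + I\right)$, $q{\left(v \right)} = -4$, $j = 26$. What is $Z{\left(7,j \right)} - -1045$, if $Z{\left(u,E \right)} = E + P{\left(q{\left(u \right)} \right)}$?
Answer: $1111$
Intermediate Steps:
$P{\left(I \right)} = 8 + 2 I^{2}$ ($P{\left(I \right)} = 8 + I \left(I + I\right) = 8 + I 2 I = 8 + 2 I^{2}$)
$Z{\left(u,E \right)} = 40 + E$ ($Z{\left(u,E \right)} = E + \left(8 + 2 \left(-4\right)^{2}\right) = E + \left(8 + 2 \cdot 16\right) = E + \left(8 + 32\right) = E + 40 = 40 + E$)
$Z{\left(7,j \right)} - -1045 = \left(40 + 26\right) - -1045 = 66 + 1045 = 1111$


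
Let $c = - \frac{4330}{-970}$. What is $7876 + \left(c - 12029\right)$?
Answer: $- \frac{402408}{97} \approx -4148.5$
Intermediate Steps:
$c = \frac{433}{97}$ ($c = \left(-4330\right) \left(- \frac{1}{970}\right) = \frac{433}{97} \approx 4.4639$)
$7876 + \left(c - 12029\right) = 7876 + \left(\frac{433}{97} - 12029\right) = 7876 - \frac{1166380}{97} = - \frac{402408}{97}$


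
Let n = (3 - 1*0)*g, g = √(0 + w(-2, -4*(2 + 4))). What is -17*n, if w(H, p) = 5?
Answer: -51*√5 ≈ -114.04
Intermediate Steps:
g = √5 (g = √(0 + 5) = √5 ≈ 2.2361)
n = 3*√5 (n = (3 - 1*0)*√5 = (3 + 0)*√5 = 3*√5 ≈ 6.7082)
-17*n = -51*√5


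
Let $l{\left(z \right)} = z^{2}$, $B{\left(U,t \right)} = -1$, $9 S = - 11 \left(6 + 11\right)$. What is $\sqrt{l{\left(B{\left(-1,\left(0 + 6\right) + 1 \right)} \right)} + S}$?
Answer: $\frac{i \sqrt{178}}{3} \approx 4.4472 i$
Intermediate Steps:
$S = - \frac{187}{9}$ ($S = \frac{\left(-11\right) \left(6 + 11\right)}{9} = \frac{\left(-11\right) 17}{9} = \frac{1}{9} \left(-187\right) = - \frac{187}{9} \approx -20.778$)
$\sqrt{l{\left(B{\left(-1,\left(0 + 6\right) + 1 \right)} \right)} + S} = \sqrt{\left(-1\right)^{2} - \frac{187}{9}} = \sqrt{1 - \frac{187}{9}} = \sqrt{- \frac{178}{9}} = \frac{i \sqrt{178}}{3}$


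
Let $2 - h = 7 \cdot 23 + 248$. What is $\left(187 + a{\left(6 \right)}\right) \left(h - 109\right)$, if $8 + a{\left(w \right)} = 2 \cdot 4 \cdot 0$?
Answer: $-92364$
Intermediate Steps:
$h = -407$ ($h = 2 - \left(7 \cdot 23 + 248\right) = 2 - \left(161 + 248\right) = 2 - 409 = -407$)
$a{\left(w \right)} = -8$ ($a{\left(w \right)} = -8 + 2 \cdot 4 \cdot 0 = -8 + 8 \cdot 0 = -8 + 0 = -8$)
$\left(187 + a{\left(6 \right)}\right) \left(h - 109\right) = \left(187 - 8\right) \left(-407 - 109\right) = 179 \left(-516\right) = -92364$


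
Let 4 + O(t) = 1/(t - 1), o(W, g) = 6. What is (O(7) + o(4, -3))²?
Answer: 169/36 ≈ 4.6944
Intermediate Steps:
O(t) = -4 + 1/(-1 + t) (O(t) = -4 + 1/(t - 1) = -4 + 1/(-1 + t))
(O(7) + o(4, -3))² = ((5 - 4*7)/(-1 + 7) + 6)² = ((5 - 28)/6 + 6)² = ((⅙)*(-23) + 6)² = (-23/6 + 6)² = (13/6)² = 169/36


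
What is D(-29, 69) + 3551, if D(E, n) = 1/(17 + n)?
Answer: 305387/86 ≈ 3551.0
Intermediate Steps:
D(-29, 69) + 3551 = 1/(17 + 69) + 3551 = 1/86 + 3551 = 305387/86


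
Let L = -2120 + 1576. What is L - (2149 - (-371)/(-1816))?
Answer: -4890117/1816 ≈ -2692.8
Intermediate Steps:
L = -544
L - (2149 - (-371)/(-1816)) = -544 - (2149 - (-371)/(-1816)) = -544 - (2149 - (-371)*(-1)/1816) = -544 - (2149 - 1*371/1816) = -544 - (2149 - 371/1816) = -544 - 1*3902213/1816 = -544 - 3902213/1816 = -4890117/1816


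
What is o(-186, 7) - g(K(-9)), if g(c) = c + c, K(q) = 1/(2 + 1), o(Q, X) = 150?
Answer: 448/3 ≈ 149.33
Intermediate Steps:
K(q) = 1/3
g(c) = 2*c
o(-186, 7) - g(K(-9)) = 150 - 2/3 = 448/3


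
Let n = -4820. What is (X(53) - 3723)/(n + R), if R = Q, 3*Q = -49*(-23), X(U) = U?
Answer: 11010/13333 ≈ 0.82577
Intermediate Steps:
Q = 1127/3 (Q = (-49*(-23))/3 = (⅓)*1127 = 1127/3 ≈ 375.67)
R = 1127/3 ≈ 375.67
(X(53) - 3723)/(n + R) = (53 - 3723)/(-4820 + 1127/3) = -3670/(-13333/3) = -3670*(-3/13333) = 11010/13333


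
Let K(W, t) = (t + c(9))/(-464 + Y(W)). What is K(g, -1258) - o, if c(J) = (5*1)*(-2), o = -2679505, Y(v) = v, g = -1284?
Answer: 1170944002/437 ≈ 2.6795e+6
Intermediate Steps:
c(J) = -10 (c(J) = 5*(-2) = -10)
K(W, t) = (-10 + t)/(-464 + W) (K(W, t) = (t - 10)/(-464 + W) = (-10 + t)/(-464 + W))
K(g, -1258) - o = (-10 - 1258)/(-464 - 1284) - 1*(-2679505) = -1268/(-1748) + 2679505 = -1/1748*(-1268) + 2679505 = 317/437 + 2679505 = 1170944002/437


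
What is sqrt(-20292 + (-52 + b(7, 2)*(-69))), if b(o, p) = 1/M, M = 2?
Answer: I*sqrt(81514)/2 ≈ 142.75*I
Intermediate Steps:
b(o, p) = 1/2
sqrt(-20292 + (-52 + b(7, 2)*(-69))) = sqrt(-20292 + (-52 + (1/2)*(-69))) = sqrt(-20292 + (-52 - 69/2)) = sqrt(-20292 - 173/2) = sqrt(-40757/2) = I*sqrt(81514)/2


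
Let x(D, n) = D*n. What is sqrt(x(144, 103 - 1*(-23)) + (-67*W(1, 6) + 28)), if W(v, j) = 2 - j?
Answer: 2*sqrt(4610) ≈ 135.79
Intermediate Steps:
sqrt(x(144, 103 - 1*(-23)) + (-67*W(1, 6) + 28)) = sqrt(144*(103 - 1*(-23)) + (-67*(2 - 1*6) + 28)) = sqrt(144*(103 + 23) + (-67*(2 - 6) + 28)) = sqrt(144*126 + (-67*(-4) + 28)) = sqrt(18144 + (268 + 28)) = sqrt(18144 + 296) = sqrt(18440) = 2*sqrt(4610)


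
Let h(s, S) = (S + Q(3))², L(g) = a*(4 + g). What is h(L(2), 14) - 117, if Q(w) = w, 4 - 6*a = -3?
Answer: 172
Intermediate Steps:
a = 7/6 (a = ⅔ - ⅙*(-3) = ⅔ + ½ = 7/6 ≈ 1.1667)
L(g) = 14/3 + 7*g/6 (L(g) = 7*(4 + g)/6 = 14/3 + 7*g/6)
h(s, S) = (3 + S)² (h(s, S) = (S + 3)² = (3 + S)²)
h(L(2), 14) - 117 = (3 + 14)² - 117 = 17² - 117 = 289 - 117 = 172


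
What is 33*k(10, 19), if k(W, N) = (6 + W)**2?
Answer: 8448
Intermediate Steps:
33*k(10, 19) = 33*(6 + 10)**2 = 33*16**2 = 33*256 = 8448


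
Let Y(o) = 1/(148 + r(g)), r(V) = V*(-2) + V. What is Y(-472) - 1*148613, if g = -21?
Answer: -25115596/169 ≈ -1.4861e+5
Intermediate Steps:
r(V) = -V (r(V) = -2*V + V = -V)
Y(o) = 1/169 (Y(o) = 1/(148 - 1*(-21)) = 1/(148 + 21) = 1/169)
Y(-472) - 1*148613 = 1/169 - 1*148613 = 1/169 - 148613 = -25115596/169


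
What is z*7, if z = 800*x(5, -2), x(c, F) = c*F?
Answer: -56000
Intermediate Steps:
x(c, F) = F*c
z = -8000 (z = 800*(-2*5) = 800*(-10) = -8000)
z*7 = -8000*7 = -56000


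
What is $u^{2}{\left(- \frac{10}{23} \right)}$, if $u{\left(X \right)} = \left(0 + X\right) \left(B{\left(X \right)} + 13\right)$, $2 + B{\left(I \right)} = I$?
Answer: $\frac{5904900}{279841} \approx 21.101$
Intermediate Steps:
$B{\left(I \right)} = -2 + I$
$u{\left(X \right)} = X \left(11 + X\right)$ ($u{\left(X \right)} = \left(0 + X\right) \left(\left(-2 + X\right) + 13\right) = X \left(11 + X\right)$)
$u^{2}{\left(- \frac{10}{23} \right)} = \left(- \frac{10}{23} \left(11 - \frac{10}{23}\right)\right)^{2} = \left(\left(-10\right) \frac{1}{23} \left(11 - \frac{10}{23}\right)\right)^{2} = \left(- \frac{10 \left(11 - \frac{10}{23}\right)}{23}\right)^{2} = \left(\left(- \frac{10}{23}\right) \frac{243}{23}\right)^{2} = \left(- \frac{2430}{529}\right)^{2} = \frac{5904900}{279841}$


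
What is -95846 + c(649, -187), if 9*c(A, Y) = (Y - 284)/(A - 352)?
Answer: -85398943/891 ≈ -95846.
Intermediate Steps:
c(A, Y) = (-284 + Y)/(9*(-352 + A)) (c(A, Y) = ((Y - 284)/(A - 352))/9 = ((-284 + Y)/(-352 + A))/9 = (-284 + Y)/(9*(-352 + A)))
-95846 + c(649, -187) = -95846 + (-284 - 187)/(9*(-352 + 649)) = -95846 + (⅑)*(-471)/297 = -95846 + (⅑)*(1/297)*(-471) = -95846 - 157/891 = -85398943/891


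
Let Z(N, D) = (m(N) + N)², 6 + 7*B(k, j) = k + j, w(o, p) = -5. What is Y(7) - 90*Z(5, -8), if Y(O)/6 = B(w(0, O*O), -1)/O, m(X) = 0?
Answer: -110322/49 ≈ -2251.5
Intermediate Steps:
B(k, j) = -6/7 + j/7 + k/7 (B(k, j) = -6/7 + (k + j)/7 = -6/7 + (j + k)/7 = -6/7 + (j/7 + k/7) = -6/7 + j/7 + k/7)
Y(O) = -72/(7*O) (Y(O) = 6*((-6/7 + (⅐)*(-1) + (⅐)*(-5))/O) = 6*((-6/7 - ⅐ - 5/7)/O) = 6*(-12/(7*O)) = -72/(7*O))
Z(N, D) = N² (Z(N, D) = (0 + N)² = N²)
Y(7) - 90*Z(5, -8) = -72/7/7 - 90*5² = -72/7*⅐ - 90*25 = -72/49 - 2250 = -110322/49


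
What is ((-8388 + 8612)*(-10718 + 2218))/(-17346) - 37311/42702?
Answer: 1920414557/17635926 ≈ 108.89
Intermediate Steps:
((-8388 + 8612)*(-10718 + 2218))/(-17346) - 37311/42702 = (224*(-8500))*(-1/17346) - 37311*1/42702 = -1904000*(-1/17346) - 12437/14234 = 136000/1239 - 12437/14234 = 1920414557/17635926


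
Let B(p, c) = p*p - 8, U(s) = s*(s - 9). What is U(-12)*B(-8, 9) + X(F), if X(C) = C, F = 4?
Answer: 14116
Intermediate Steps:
U(s) = s*(-9 + s)
B(p, c) = -8 + p² (B(p, c) = p² - 8 = -8 + p²)
U(-12)*B(-8, 9) + X(F) = (-12*(-9 - 12))*(-8 + (-8)²) + 4 = (-12*(-21))*(-8 + 64) + 4 = 252*56 + 4 = 14112 + 4 = 14116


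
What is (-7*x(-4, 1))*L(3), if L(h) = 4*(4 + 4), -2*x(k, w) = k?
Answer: -448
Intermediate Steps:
x(k, w) = -k/2
L(h) = 32 (L(h) = 4*8 = 32)
(-7*x(-4, 1))*L(3) = -(-7)*(-4)/2*32 = -7*2*32 = -14*32 = -448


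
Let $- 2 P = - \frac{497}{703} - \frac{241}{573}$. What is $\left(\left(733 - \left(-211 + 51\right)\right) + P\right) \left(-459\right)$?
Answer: $- \frac{55071503757}{134273} \approx -4.1015 \cdot 10^{5}$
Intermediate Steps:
$P = \frac{227102}{402819}$ ($P = - \frac{- \frac{497}{703} - \frac{241}{573}}{2} = \left(- \frac{1}{2}\right) \left(- \frac{454204}{402819}\right) = \frac{227102}{402819} \approx 0.56378$)
$\left(\left(733 - \left(-211 + 51\right)\right) + P\right) \left(-459\right) = \left(\left(733 - \left(-211 + 51\right)\right) + \frac{227102}{402819}\right) \left(-459\right) = \left(\left(733 - -160\right) + \frac{227102}{402819}\right) \left(-459\right) = \left(\left(733 + 160\right) + \frac{227102}{402819}\right) \left(-459\right) = \left(893 + \frac{227102}{402819}\right) \left(-459\right) = \frac{359944469}{402819} \left(-459\right) = - \frac{55071503757}{134273}$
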